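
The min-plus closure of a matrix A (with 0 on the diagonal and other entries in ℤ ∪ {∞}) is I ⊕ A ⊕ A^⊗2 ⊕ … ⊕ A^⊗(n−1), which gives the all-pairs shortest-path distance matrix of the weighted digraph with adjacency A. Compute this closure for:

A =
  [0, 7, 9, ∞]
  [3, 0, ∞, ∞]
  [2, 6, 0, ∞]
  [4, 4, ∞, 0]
Closure =
  [0, 7, 9, ∞]
  [3, 0, 12, ∞]
  [2, 6, 0, ∞]
  [4, 4, 13, 0]

This is the Floyd-Warshall all-pairs shortest-path computation. For each intermediate vertex k = 0, 1, …, 3, update dist[i][j] ← min(dist[i][j], dist[i][k] + dist[k][j]). The final matrix gives, for each (i, j), the minimum total weight of any directed path from i to j (possibly empty when i = j).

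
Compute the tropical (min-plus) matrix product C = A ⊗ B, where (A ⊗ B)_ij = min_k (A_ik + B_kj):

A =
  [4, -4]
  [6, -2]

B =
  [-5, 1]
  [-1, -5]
A ⊗ B =
  [-5, -9]
  [-3, -7]

Apply the min-plus product entry-by-entry:
  C[0][0] = min over k of (A[0][0] + B[0][0] = 4 + -5 = -1, A[0][1] + B[1][0] = -4 + -1 = -5) = -5 (attained at k = 1)
  C[0][1] = min over k of (A[0][0] + B[0][1] = 4 + 1 = 5, A[0][1] + B[1][1] = -4 + -5 = -9) = -9 (attained at k = 1)
  C[1][0] = min over k of (A[1][0] + B[0][0] = 6 + -5 = 1, A[1][1] + B[1][0] = -2 + -1 = -3) = -3 (attained at k = 1)
  C[1][1] = min over k of (A[1][0] + B[0][1] = 6 + 1 = 7, A[1][1] + B[1][1] = -2 + -5 = -7) = -7 (attained at k = 1)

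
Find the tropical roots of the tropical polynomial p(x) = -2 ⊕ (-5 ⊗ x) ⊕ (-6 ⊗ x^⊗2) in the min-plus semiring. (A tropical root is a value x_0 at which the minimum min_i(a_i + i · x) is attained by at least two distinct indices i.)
Roots: {1, 3}

Each tropical root is a break point of the lower envelope of the lines y = a_i + i · x (there are 3 lines, with slopes 0, 1, ..., 2). Only the lines that attain the minimum somewhere contribute to roots; other lines are dominated. Here the surviving (envelope) indices are i = 2, i = 1, i = 0.
Intersections between consecutive envelope lines give the roots: for adjacent envelope indices i < j the intersection is x = (a_i − a_j) / (j − i). Reading off the sorted break points: {1, 3}.
Verification: at each break x_0, at least two indices attain the minimum of min_i(a_i + i · x_0).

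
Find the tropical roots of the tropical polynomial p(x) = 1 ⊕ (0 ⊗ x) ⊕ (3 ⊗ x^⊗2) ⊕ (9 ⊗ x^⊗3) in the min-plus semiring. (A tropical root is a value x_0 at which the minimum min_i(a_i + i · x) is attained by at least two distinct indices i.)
Roots: {-6, -3, 1}

Each tropical root is a break point of the lower envelope of the lines y = a_i + i · x (there are 4 lines, with slopes 0, 1, ..., 3). Only the lines that attain the minimum somewhere contribute to roots; other lines are dominated. Here the surviving (envelope) indices are i = 3, i = 2, i = 1, i = 0.
Intersections between consecutive envelope lines give the roots: for adjacent envelope indices i < j the intersection is x = (a_i − a_j) / (j − i). Reading off the sorted break points: {-6, -3, 1}.
Verification: at each break x_0, at least two indices attain the minimum of min_i(a_i + i · x_0).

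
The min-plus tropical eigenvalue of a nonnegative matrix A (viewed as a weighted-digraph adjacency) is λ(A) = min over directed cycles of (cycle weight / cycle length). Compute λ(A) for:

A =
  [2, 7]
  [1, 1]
λ(A) = 1

Enumerate directed cycles and compute their means (weight / length). Sample:
  cycle 0 → 0: weight = 2, length = 1, mean = 2/1 ≈ 2.000
  cycle 1 → 1: weight = 1, length = 1, mean = 1/1 ≈ 1.000
  cycle 0 → 1 → 0: weight = 8, length = 2, mean = 8/2 ≈ 4.000
  cycle 1 → 0 → 1: weight = 8, length = 2, mean = 8/2 ≈ 4.000
Minimum mean = 1.000, attained e.g. along the cycle 1 → 1 with weight 1 and length 1. So λ(A) = 1/1 = 1.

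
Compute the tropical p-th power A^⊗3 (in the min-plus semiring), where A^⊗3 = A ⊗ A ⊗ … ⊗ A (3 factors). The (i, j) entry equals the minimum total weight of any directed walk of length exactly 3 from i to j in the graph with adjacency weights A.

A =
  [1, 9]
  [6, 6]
A^⊗3 =
  [3, 11]
  [8, 16]

Each entry (A^⊗3)_ij equals the minimum over all length-3 walks i = v_0 → v_1 → … → v_3 = j of Σ_t A[v_t][v_{t+1}]. For example, for (i, j) = (0, 1) we minimise over 4 possible intermediate vertex sequences; the minimum is 11, attained along the walk 0 → 0 → 0 → 1.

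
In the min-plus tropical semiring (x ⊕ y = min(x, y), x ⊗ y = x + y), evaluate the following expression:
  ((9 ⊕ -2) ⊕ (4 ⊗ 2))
((9 ⊕ -2) ⊕ (4 ⊗ 2)) = -2

Expand innermost to outermost. Recall ⊕ takes the minimum of its arguments and ⊗ takes their sum. Working out the expression ((9 ⊕ -2) ⊕ (4 ⊗ 2)) gives -2.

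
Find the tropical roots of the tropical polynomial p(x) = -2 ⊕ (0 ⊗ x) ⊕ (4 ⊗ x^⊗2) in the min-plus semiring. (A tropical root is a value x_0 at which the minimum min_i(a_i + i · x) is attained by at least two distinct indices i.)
Roots: {-4, -2}

Each tropical root is a break point of the lower envelope of the lines y = a_i + i · x (there are 3 lines, with slopes 0, 1, ..., 2). Only the lines that attain the minimum somewhere contribute to roots; other lines are dominated. Here the surviving (envelope) indices are i = 2, i = 1, i = 0.
Intersections between consecutive envelope lines give the roots: for adjacent envelope indices i < j the intersection is x = (a_i − a_j) / (j − i). Reading off the sorted break points: {-4, -2}.
Verification: at each break x_0, at least two indices attain the minimum of min_i(a_i + i · x_0).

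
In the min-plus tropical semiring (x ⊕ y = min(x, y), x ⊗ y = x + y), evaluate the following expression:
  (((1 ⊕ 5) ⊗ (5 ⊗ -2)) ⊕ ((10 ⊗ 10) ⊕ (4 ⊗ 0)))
(((1 ⊕ 5) ⊗ (5 ⊗ -2)) ⊕ ((10 ⊗ 10) ⊕ (4 ⊗ 0))) = 4

Expand innermost to outermost. Recall ⊕ takes the minimum of its arguments and ⊗ takes their sum. Working out the expression (((1 ⊕ 5) ⊗ (5 ⊗ -2)) ⊕ ((10 ⊗ 10) ⊕ (4 ⊗ 0))) gives 4.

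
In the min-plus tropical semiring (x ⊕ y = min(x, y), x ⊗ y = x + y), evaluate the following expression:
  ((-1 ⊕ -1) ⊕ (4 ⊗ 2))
((-1 ⊕ -1) ⊕ (4 ⊗ 2)) = -1

Expand innermost to outermost. Recall ⊕ takes the minimum of its arguments and ⊗ takes their sum. Working out the expression ((-1 ⊕ -1) ⊕ (4 ⊗ 2)) gives -1.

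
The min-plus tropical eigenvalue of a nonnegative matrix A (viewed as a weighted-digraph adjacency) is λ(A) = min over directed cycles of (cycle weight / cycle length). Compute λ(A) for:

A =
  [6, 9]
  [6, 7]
λ(A) = 6

Enumerate directed cycles and compute their means (weight / length). Sample:
  cycle 0 → 0: weight = 6, length = 1, mean = 6/1 ≈ 6.000
  cycle 1 → 1: weight = 7, length = 1, mean = 7/1 ≈ 7.000
  cycle 0 → 1 → 0: weight = 15, length = 2, mean = 15/2 ≈ 7.500
  cycle 1 → 0 → 1: weight = 15, length = 2, mean = 15/2 ≈ 7.500
Minimum mean = 6.000, attained e.g. along the cycle 0 → 0 with weight 6 and length 1. So λ(A) = 6/1 = 6.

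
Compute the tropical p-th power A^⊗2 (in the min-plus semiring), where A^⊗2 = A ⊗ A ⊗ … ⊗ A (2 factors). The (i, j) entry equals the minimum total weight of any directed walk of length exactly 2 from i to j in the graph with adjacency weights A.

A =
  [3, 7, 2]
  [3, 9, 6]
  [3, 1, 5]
A^⊗2 =
  [5, 3, 5]
  [6, 7, 5]
  [4, 6, 5]

Each entry (A^⊗2)_ij equals the minimum over all length-2 walks i = v_0 → v_1 → … → v_2 = j of Σ_t A[v_t][v_{t+1}]. For example, for (i, j) = (0, 2) we minimise over 3 possible intermediate vertex sequences; the minimum is 5, attained along the walk 0 → 0 → 2.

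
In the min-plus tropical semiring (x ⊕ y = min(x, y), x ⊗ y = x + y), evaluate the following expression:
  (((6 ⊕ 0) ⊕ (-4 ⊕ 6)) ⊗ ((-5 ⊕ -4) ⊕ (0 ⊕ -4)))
(((6 ⊕ 0) ⊕ (-4 ⊕ 6)) ⊗ ((-5 ⊕ -4) ⊕ (0 ⊕ -4))) = -9

Expand innermost to outermost. Recall ⊕ takes the minimum of its arguments and ⊗ takes their sum. Working out the expression (((6 ⊕ 0) ⊕ (-4 ⊕ 6)) ⊗ ((-5 ⊕ -4) ⊕ (0 ⊕ -4))) gives -9.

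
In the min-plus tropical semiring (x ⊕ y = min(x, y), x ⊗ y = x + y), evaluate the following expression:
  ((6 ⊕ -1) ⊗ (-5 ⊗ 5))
((6 ⊕ -1) ⊗ (-5 ⊗ 5)) = -1

Expand innermost to outermost. Recall ⊕ takes the minimum of its arguments and ⊗ takes their sum. Working out the expression ((6 ⊕ -1) ⊗ (-5 ⊗ 5)) gives -1.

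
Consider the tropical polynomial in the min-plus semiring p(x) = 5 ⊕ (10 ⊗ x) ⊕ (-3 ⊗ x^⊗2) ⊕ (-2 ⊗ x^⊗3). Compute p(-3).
p(-3) = -11

A tropical monomial a ⊗ x^⊗i evaluates to a + i · x. Evaluating each term at x = -3:
  Term 0 contributes 5 + 0 · -3 = 5
  Term 1 contributes 10 + 1 · -3 = 7
  Term 2 contributes -3 + 2 · -3 = -9
  Term 3 contributes -2 + 3 · -3 = -11
p(-3) = ⊕ of these = min[5, 7, -9, -11] = -11.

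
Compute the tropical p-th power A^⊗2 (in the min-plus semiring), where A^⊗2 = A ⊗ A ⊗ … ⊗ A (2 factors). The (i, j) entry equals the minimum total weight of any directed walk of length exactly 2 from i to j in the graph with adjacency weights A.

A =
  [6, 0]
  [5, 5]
A^⊗2 =
  [5, 5]
  [10, 5]

Each entry (A^⊗2)_ij equals the minimum over all length-2 walks i = v_0 → v_1 → … → v_2 = j of Σ_t A[v_t][v_{t+1}]. For example, for (i, j) = (0, 1) we minimise over 2 possible intermediate vertex sequences; the minimum is 5, attained along the walk 0 → 1 → 1.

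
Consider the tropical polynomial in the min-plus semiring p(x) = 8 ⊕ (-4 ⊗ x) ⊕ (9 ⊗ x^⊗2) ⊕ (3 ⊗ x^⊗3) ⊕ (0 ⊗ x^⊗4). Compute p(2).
p(2) = -2

A tropical monomial a ⊗ x^⊗i evaluates to a + i · x. Evaluating each term at x = 2:
  Term 0 contributes 8 + 0 · 2 = 8
  Term 1 contributes -4 + 1 · 2 = -2
  Term 2 contributes 9 + 2 · 2 = 13
  Term 3 contributes 3 + 3 · 2 = 9
  Term 4 contributes 0 + 4 · 2 = 8
p(2) = ⊕ of these = min[8, -2, 13, 9, 8] = -2.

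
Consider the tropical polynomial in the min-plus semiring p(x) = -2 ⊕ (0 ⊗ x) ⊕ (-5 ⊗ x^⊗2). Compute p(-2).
p(-2) = -9

A tropical monomial a ⊗ x^⊗i evaluates to a + i · x. Evaluating each term at x = -2:
  Term 0 contributes -2 + 0 · -2 = -2
  Term 1 contributes 0 + 1 · -2 = -2
  Term 2 contributes -5 + 2 · -2 = -9
p(-2) = ⊕ of these = min[-2, -2, -9] = -9.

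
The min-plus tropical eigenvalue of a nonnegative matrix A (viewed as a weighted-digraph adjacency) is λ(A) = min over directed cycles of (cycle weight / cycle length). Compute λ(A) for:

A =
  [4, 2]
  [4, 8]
λ(A) = 3

Enumerate directed cycles and compute their means (weight / length). Sample:
  cycle 0 → 0: weight = 4, length = 1, mean = 4/1 ≈ 4.000
  cycle 1 → 1: weight = 8, length = 1, mean = 8/1 ≈ 8.000
  cycle 0 → 1 → 0: weight = 6, length = 2, mean = 6/2 ≈ 3.000
  cycle 1 → 0 → 1: weight = 6, length = 2, mean = 6/2 ≈ 3.000
Minimum mean = 3.000, attained e.g. along the cycle 0 → 1 → 0 with weight 6 and length 2. So λ(A) = 6/2 = 3.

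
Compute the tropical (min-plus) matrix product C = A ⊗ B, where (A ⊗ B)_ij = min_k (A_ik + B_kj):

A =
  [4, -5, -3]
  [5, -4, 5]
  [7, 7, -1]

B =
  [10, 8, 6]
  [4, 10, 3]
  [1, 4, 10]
A ⊗ B =
  [-2, 1, -2]
  [0, 6, -1]
  [0, 3, 9]

Apply the min-plus product entry-by-entry:
  C[0][0] = min over k of (A[0][0] + B[0][0] = 4 + 10 = 14, A[0][1] + B[1][0] = -5 + 4 = -1, A[0][2] + B[2][0] = -3 + 1 = -2) = -2 (attained at k = 2)
  C[0][1] = min over k of (A[0][0] + B[0][1] = 4 + 8 = 12, A[0][1] + B[1][1] = -5 + 10 = 5, A[0][2] + B[2][1] = -3 + 4 = 1) = 1 (attained at k = 2)
  C[0][2] = min over k of (A[0][0] + B[0][2] = 4 + 6 = 10, A[0][1] + B[1][2] = -5 + 3 = -2, A[0][2] + B[2][2] = -3 + 10 = 7) = -2 (attained at k = 1)
  C[1][0] = min over k of (A[1][0] + B[0][0] = 5 + 10 = 15, A[1][1] + B[1][0] = -4 + 4 = 0, A[1][2] + B[2][0] = 5 + 1 = 6) = 0 (attained at k = 1)
  C[1][1] = min over k of (A[1][0] + B[0][1] = 5 + 8 = 13, A[1][1] + B[1][1] = -4 + 10 = 6, A[1][2] + B[2][1] = 5 + 4 = 9) = 6 (attained at k = 1)
  C[1][2] = min over k of (A[1][0] + B[0][2] = 5 + 6 = 11, A[1][1] + B[1][2] = -4 + 3 = -1, A[1][2] + B[2][2] = 5 + 10 = 15) = -1 (attained at k = 1)
  C[2][0] = min over k of (A[2][0] + B[0][0] = 7 + 10 = 17, A[2][1] + B[1][0] = 7 + 4 = 11, A[2][2] + B[2][0] = -1 + 1 = 0) = 0 (attained at k = 2)
  C[2][1] = min over k of (A[2][0] + B[0][1] = 7 + 8 = 15, A[2][1] + B[1][1] = 7 + 10 = 17, A[2][2] + B[2][1] = -1 + 4 = 3) = 3 (attained at k = 2)
  C[2][2] = min over k of (A[2][0] + B[0][2] = 7 + 6 = 13, A[2][1] + B[1][2] = 7 + 3 = 10, A[2][2] + B[2][2] = -1 + 10 = 9) = 9 (attained at k = 2)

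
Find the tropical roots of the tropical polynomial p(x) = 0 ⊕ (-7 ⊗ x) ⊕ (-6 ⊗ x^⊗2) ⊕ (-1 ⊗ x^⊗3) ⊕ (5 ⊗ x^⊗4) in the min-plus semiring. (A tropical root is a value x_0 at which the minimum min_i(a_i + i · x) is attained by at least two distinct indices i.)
Roots: {-6, -5, -1, 7}

Each tropical root is a break point of the lower envelope of the lines y = a_i + i · x (there are 5 lines, with slopes 0, 1, ..., 4). Only the lines that attain the minimum somewhere contribute to roots; other lines are dominated. Here the surviving (envelope) indices are i = 4, i = 3, i = 2, i = 1, i = 0.
Intersections between consecutive envelope lines give the roots: for adjacent envelope indices i < j the intersection is x = (a_i − a_j) / (j − i). Reading off the sorted break points: {-6, -5, -1, 7}.
Verification: at each break x_0, at least two indices attain the minimum of min_i(a_i + i · x_0).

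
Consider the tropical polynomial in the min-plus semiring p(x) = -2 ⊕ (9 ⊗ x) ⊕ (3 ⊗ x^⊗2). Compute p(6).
p(6) = -2

A tropical monomial a ⊗ x^⊗i evaluates to a + i · x. Evaluating each term at x = 6:
  Term 0 contributes -2 + 0 · 6 = -2
  Term 1 contributes 9 + 1 · 6 = 15
  Term 2 contributes 3 + 2 · 6 = 15
p(6) = ⊕ of these = min[-2, 15, 15] = -2.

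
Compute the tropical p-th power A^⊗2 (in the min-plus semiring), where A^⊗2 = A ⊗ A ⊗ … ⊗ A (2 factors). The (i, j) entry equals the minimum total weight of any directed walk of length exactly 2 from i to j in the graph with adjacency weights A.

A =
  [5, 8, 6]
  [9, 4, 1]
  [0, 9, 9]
A^⊗2 =
  [6, 12, 9]
  [1, 8, 5]
  [5, 8, 6]

Each entry (A^⊗2)_ij equals the minimum over all length-2 walks i = v_0 → v_1 → … → v_2 = j of Σ_t A[v_t][v_{t+1}]. For example, for (i, j) = (0, 2) we minimise over 3 possible intermediate vertex sequences; the minimum is 9, attained along the walk 0 → 1 → 2.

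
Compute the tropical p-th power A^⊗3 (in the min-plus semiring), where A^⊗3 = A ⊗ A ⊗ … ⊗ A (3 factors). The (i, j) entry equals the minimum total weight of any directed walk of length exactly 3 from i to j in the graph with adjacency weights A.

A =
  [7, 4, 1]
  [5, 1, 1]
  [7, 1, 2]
A^⊗3 =
  [7, 3, 3]
  [7, 3, 3]
  [7, 3, 3]

Each entry (A^⊗3)_ij equals the minimum over all length-3 walks i = v_0 → v_1 → … → v_3 = j of Σ_t A[v_t][v_{t+1}]. For example, for (i, j) = (0, 2) we minimise over 9 possible intermediate vertex sequences; the minimum is 3, attained along the walk 0 → 2 → 1 → 2.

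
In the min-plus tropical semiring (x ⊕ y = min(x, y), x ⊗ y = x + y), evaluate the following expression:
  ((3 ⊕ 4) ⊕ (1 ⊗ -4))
((3 ⊕ 4) ⊕ (1 ⊗ -4)) = -3

Expand innermost to outermost. Recall ⊕ takes the minimum of its arguments and ⊗ takes their sum. Working out the expression ((3 ⊕ 4) ⊕ (1 ⊗ -4)) gives -3.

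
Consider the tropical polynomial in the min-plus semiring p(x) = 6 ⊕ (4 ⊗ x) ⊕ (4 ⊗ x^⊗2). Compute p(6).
p(6) = 6

A tropical monomial a ⊗ x^⊗i evaluates to a + i · x. Evaluating each term at x = 6:
  Term 0 contributes 6 + 0 · 6 = 6
  Term 1 contributes 4 + 1 · 6 = 10
  Term 2 contributes 4 + 2 · 6 = 16
p(6) = ⊕ of these = min[6, 10, 16] = 6.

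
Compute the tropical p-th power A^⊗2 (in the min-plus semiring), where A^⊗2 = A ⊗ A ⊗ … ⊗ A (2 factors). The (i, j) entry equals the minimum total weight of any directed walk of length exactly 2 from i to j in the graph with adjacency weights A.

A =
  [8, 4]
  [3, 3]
A^⊗2 =
  [7, 7]
  [6, 6]

Each entry (A^⊗2)_ij equals the minimum over all length-2 walks i = v_0 → v_1 → … → v_2 = j of Σ_t A[v_t][v_{t+1}]. For example, for (i, j) = (0, 1) we minimise over 2 possible intermediate vertex sequences; the minimum is 7, attained along the walk 0 → 1 → 1.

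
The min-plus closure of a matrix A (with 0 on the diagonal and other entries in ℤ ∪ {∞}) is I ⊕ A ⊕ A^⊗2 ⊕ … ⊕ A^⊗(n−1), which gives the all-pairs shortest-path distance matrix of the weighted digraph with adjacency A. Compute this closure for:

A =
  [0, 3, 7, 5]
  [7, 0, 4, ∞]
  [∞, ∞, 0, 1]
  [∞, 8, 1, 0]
Closure =
  [0, 3, 6, 5]
  [7, 0, 4, 5]
  [16, 9, 0, 1]
  [15, 8, 1, 0]

This is the Floyd-Warshall all-pairs shortest-path computation. For each intermediate vertex k = 0, 1, …, 3, update dist[i][j] ← min(dist[i][j], dist[i][k] + dist[k][j]). The final matrix gives, for each (i, j), the minimum total weight of any directed path from i to j (possibly empty when i = j).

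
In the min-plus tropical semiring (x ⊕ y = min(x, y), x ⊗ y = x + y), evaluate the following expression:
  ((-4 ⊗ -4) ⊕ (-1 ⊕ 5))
((-4 ⊗ -4) ⊕ (-1 ⊕ 5)) = -8

Expand innermost to outermost. Recall ⊕ takes the minimum of its arguments and ⊗ takes their sum. Working out the expression ((-4 ⊗ -4) ⊕ (-1 ⊕ 5)) gives -8.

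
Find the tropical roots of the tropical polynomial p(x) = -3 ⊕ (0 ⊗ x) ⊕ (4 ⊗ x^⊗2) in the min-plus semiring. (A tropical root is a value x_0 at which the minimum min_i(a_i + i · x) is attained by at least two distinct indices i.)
Roots: {-4, -3}

Each tropical root is a break point of the lower envelope of the lines y = a_i + i · x (there are 3 lines, with slopes 0, 1, ..., 2). Only the lines that attain the minimum somewhere contribute to roots; other lines are dominated. Here the surviving (envelope) indices are i = 2, i = 1, i = 0.
Intersections between consecutive envelope lines give the roots: for adjacent envelope indices i < j the intersection is x = (a_i − a_j) / (j − i). Reading off the sorted break points: {-4, -3}.
Verification: at each break x_0, at least two indices attain the minimum of min_i(a_i + i · x_0).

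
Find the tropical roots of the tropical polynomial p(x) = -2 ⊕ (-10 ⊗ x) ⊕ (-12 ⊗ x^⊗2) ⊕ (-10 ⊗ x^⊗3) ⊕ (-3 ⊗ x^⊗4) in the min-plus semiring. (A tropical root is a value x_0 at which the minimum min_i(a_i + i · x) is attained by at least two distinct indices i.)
Roots: {-7, -2, 2, 8}

Each tropical root is a break point of the lower envelope of the lines y = a_i + i · x (there are 5 lines, with slopes 0, 1, ..., 4). Only the lines that attain the minimum somewhere contribute to roots; other lines are dominated. Here the surviving (envelope) indices are i = 4, i = 3, i = 2, i = 1, i = 0.
Intersections between consecutive envelope lines give the roots: for adjacent envelope indices i < j the intersection is x = (a_i − a_j) / (j − i). Reading off the sorted break points: {-7, -2, 2, 8}.
Verification: at each break x_0, at least two indices attain the minimum of min_i(a_i + i · x_0).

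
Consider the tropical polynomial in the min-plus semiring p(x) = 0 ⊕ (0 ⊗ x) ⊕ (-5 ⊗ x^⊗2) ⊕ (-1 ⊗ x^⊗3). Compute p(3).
p(3) = 0

A tropical monomial a ⊗ x^⊗i evaluates to a + i · x. Evaluating each term at x = 3:
  Term 0 contributes 0 + 0 · 3 = 0
  Term 1 contributes 0 + 1 · 3 = 3
  Term 2 contributes -5 + 2 · 3 = 1
  Term 3 contributes -1 + 3 · 3 = 8
p(3) = ⊕ of these = min[0, 3, 1, 8] = 0.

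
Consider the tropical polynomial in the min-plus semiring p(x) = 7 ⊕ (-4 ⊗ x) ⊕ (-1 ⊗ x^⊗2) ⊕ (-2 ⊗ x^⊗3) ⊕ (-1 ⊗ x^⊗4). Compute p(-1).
p(-1) = -5

A tropical monomial a ⊗ x^⊗i evaluates to a + i · x. Evaluating each term at x = -1:
  Term 0 contributes 7 + 0 · -1 = 7
  Term 1 contributes -4 + 1 · -1 = -5
  Term 2 contributes -1 + 2 · -1 = -3
  Term 3 contributes -2 + 3 · -1 = -5
  Term 4 contributes -1 + 4 · -1 = -5
p(-1) = ⊕ of these = min[7, -5, -3, -5, -5] = -5.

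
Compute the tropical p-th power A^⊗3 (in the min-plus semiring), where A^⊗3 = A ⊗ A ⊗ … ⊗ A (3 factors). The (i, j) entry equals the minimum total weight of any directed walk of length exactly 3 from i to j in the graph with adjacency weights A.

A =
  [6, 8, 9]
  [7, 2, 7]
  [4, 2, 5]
A^⊗3 =
  [17, 12, 17]
  [11, 6, 11]
  [11, 6, 11]

Each entry (A^⊗3)_ij equals the minimum over all length-3 walks i = v_0 → v_1 → … → v_3 = j of Σ_t A[v_t][v_{t+1}]. For example, for (i, j) = (0, 2) we minimise over 9 possible intermediate vertex sequences; the minimum is 17, attained along the walk 0 → 1 → 1 → 2.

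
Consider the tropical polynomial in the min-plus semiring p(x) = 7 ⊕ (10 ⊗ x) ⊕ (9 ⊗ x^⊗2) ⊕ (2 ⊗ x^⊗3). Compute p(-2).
p(-2) = -4

A tropical monomial a ⊗ x^⊗i evaluates to a + i · x. Evaluating each term at x = -2:
  Term 0 contributes 7 + 0 · -2 = 7
  Term 1 contributes 10 + 1 · -2 = 8
  Term 2 contributes 9 + 2 · -2 = 5
  Term 3 contributes 2 + 3 · -2 = -4
p(-2) = ⊕ of these = min[7, 8, 5, -4] = -4.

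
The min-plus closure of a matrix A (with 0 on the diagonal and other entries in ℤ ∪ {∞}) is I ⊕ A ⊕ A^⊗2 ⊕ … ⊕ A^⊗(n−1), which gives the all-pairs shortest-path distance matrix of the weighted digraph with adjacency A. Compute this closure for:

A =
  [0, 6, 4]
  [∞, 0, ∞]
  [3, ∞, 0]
Closure =
  [0, 6, 4]
  [∞, 0, ∞]
  [3, 9, 0]

This is the Floyd-Warshall all-pairs shortest-path computation. For each intermediate vertex k = 0, 1, …, 2, update dist[i][j] ← min(dist[i][j], dist[i][k] + dist[k][j]). The final matrix gives, for each (i, j), the minimum total weight of any directed path from i to j (possibly empty when i = j).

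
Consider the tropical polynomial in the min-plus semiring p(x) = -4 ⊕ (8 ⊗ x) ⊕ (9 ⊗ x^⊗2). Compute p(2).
p(2) = -4

A tropical monomial a ⊗ x^⊗i evaluates to a + i · x. Evaluating each term at x = 2:
  Term 0 contributes -4 + 0 · 2 = -4
  Term 1 contributes 8 + 1 · 2 = 10
  Term 2 contributes 9 + 2 · 2 = 13
p(2) = ⊕ of these = min[-4, 10, 13] = -4.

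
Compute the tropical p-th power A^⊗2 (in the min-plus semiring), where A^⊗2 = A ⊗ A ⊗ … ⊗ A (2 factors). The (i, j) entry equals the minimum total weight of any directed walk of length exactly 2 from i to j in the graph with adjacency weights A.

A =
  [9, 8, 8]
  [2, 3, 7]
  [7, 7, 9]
A^⊗2 =
  [10, 11, 15]
  [5, 6, 10]
  [9, 10, 14]

Each entry (A^⊗2)_ij equals the minimum over all length-2 walks i = v_0 → v_1 → … → v_2 = j of Σ_t A[v_t][v_{t+1}]. For example, for (i, j) = (0, 2) we minimise over 3 possible intermediate vertex sequences; the minimum is 15, attained along the walk 0 → 1 → 2.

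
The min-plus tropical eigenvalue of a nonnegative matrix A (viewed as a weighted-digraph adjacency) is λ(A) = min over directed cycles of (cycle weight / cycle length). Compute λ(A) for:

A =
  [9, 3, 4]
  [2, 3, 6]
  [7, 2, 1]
λ(A) = 1

Enumerate directed cycles and compute their means (weight / length). Sample:
  cycle 0 → 0: weight = 9, length = 1, mean = 9/1 ≈ 9.000
  cycle 1 → 1: weight = 3, length = 1, mean = 3/1 ≈ 3.000
  cycle 2 → 2: weight = 1, length = 1, mean = 1/1 ≈ 1.000
  cycle 0 → 1 → 0: weight = 5, length = 2, mean = 5/2 ≈ 2.500
  cycle 0 → 2 → 0: weight = 11, length = 2, mean = 11/2 ≈ 5.500
  cycle 1 → 0 → 1: weight = 5, length = 2, mean = 5/2 ≈ 2.500
Minimum mean = 1.000, attained e.g. along the cycle 2 → 2 with weight 1 and length 1. So λ(A) = 1/1 = 1.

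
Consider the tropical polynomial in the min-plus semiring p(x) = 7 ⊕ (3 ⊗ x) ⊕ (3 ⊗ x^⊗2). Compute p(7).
p(7) = 7

A tropical monomial a ⊗ x^⊗i evaluates to a + i · x. Evaluating each term at x = 7:
  Term 0 contributes 7 + 0 · 7 = 7
  Term 1 contributes 3 + 1 · 7 = 10
  Term 2 contributes 3 + 2 · 7 = 17
p(7) = ⊕ of these = min[7, 10, 17] = 7.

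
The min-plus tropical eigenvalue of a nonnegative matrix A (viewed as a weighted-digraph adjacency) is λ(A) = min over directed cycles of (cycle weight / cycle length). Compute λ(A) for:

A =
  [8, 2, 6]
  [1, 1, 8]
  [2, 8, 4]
λ(A) = 1

Enumerate directed cycles and compute their means (weight / length). Sample:
  cycle 0 → 0: weight = 8, length = 1, mean = 8/1 ≈ 8.000
  cycle 1 → 1: weight = 1, length = 1, mean = 1/1 ≈ 1.000
  cycle 2 → 2: weight = 4, length = 1, mean = 4/1 ≈ 4.000
  cycle 0 → 1 → 0: weight = 3, length = 2, mean = 3/2 ≈ 1.500
  cycle 0 → 2 → 0: weight = 8, length = 2, mean = 8/2 ≈ 4.000
  cycle 1 → 0 → 1: weight = 3, length = 2, mean = 3/2 ≈ 1.500
Minimum mean = 1.000, attained e.g. along the cycle 1 → 1 with weight 1 and length 1. So λ(A) = 1/1 = 1.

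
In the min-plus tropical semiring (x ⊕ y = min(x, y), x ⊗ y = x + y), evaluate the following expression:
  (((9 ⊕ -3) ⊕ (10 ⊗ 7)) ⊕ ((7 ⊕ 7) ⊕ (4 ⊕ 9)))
(((9 ⊕ -3) ⊕ (10 ⊗ 7)) ⊕ ((7 ⊕ 7) ⊕ (4 ⊕ 9))) = -3

Expand innermost to outermost. Recall ⊕ takes the minimum of its arguments and ⊗ takes their sum. Working out the expression (((9 ⊕ -3) ⊕ (10 ⊗ 7)) ⊕ ((7 ⊕ 7) ⊕ (4 ⊕ 9))) gives -3.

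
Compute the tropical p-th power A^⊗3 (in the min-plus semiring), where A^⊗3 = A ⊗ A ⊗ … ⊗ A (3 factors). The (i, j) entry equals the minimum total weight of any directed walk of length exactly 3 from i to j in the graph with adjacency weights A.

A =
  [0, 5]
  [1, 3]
A^⊗3 =
  [0, 5]
  [1, 6]

Each entry (A^⊗3)_ij equals the minimum over all length-3 walks i = v_0 → v_1 → … → v_3 = j of Σ_t A[v_t][v_{t+1}]. For example, for (i, j) = (0, 1) we minimise over 4 possible intermediate vertex sequences; the minimum is 5, attained along the walk 0 → 0 → 0 → 1.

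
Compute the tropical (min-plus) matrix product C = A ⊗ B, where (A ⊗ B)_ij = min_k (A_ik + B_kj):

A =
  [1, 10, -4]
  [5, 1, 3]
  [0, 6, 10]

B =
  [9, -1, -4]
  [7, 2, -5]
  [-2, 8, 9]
A ⊗ B =
  [-6, 0, -3]
  [1, 3, -4]
  [8, -1, -4]

Apply the min-plus product entry-by-entry:
  C[0][0] = min over k of (A[0][0] + B[0][0] = 1 + 9 = 10, A[0][1] + B[1][0] = 10 + 7 = 17, A[0][2] + B[2][0] = -4 + -2 = -6) = -6 (attained at k = 2)
  C[0][1] = min over k of (A[0][0] + B[0][1] = 1 + -1 = 0, A[0][1] + B[1][1] = 10 + 2 = 12, A[0][2] + B[2][1] = -4 + 8 = 4) = 0 (attained at k = 0)
  C[0][2] = min over k of (A[0][0] + B[0][2] = 1 + -4 = -3, A[0][1] + B[1][2] = 10 + -5 = 5, A[0][2] + B[2][2] = -4 + 9 = 5) = -3 (attained at k = 0)
  C[1][0] = min over k of (A[1][0] + B[0][0] = 5 + 9 = 14, A[1][1] + B[1][0] = 1 + 7 = 8, A[1][2] + B[2][0] = 3 + -2 = 1) = 1 (attained at k = 2)
  C[1][1] = min over k of (A[1][0] + B[0][1] = 5 + -1 = 4, A[1][1] + B[1][1] = 1 + 2 = 3, A[1][2] + B[2][1] = 3 + 8 = 11) = 3 (attained at k = 1)
  C[1][2] = min over k of (A[1][0] + B[0][2] = 5 + -4 = 1, A[1][1] + B[1][2] = 1 + -5 = -4, A[1][2] + B[2][2] = 3 + 9 = 12) = -4 (attained at k = 1)
  C[2][0] = min over k of (A[2][0] + B[0][0] = 0 + 9 = 9, A[2][1] + B[1][0] = 6 + 7 = 13, A[2][2] + B[2][0] = 10 + -2 = 8) = 8 (attained at k = 2)
  C[2][1] = min over k of (A[2][0] + B[0][1] = 0 + -1 = -1, A[2][1] + B[1][1] = 6 + 2 = 8, A[2][2] + B[2][1] = 10 + 8 = 18) = -1 (attained at k = 0)
  C[2][2] = min over k of (A[2][0] + B[0][2] = 0 + -4 = -4, A[2][1] + B[1][2] = 6 + -5 = 1, A[2][2] + B[2][2] = 10 + 9 = 19) = -4 (attained at k = 0)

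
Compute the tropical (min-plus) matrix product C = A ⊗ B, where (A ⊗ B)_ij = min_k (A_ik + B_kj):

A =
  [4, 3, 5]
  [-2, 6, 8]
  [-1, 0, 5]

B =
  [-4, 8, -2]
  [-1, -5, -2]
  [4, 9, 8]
A ⊗ B =
  [0, -2, 1]
  [-6, 1, -4]
  [-5, -5, -3]

Apply the min-plus product entry-by-entry:
  C[0][0] = min over k of (A[0][0] + B[0][0] = 4 + -4 = 0, A[0][1] + B[1][0] = 3 + -1 = 2, A[0][2] + B[2][0] = 5 + 4 = 9) = 0 (attained at k = 0)
  C[0][1] = min over k of (A[0][0] + B[0][1] = 4 + 8 = 12, A[0][1] + B[1][1] = 3 + -5 = -2, A[0][2] + B[2][1] = 5 + 9 = 14) = -2 (attained at k = 1)
  C[0][2] = min over k of (A[0][0] + B[0][2] = 4 + -2 = 2, A[0][1] + B[1][2] = 3 + -2 = 1, A[0][2] + B[2][2] = 5 + 8 = 13) = 1 (attained at k = 1)
  C[1][0] = min over k of (A[1][0] + B[0][0] = -2 + -4 = -6, A[1][1] + B[1][0] = 6 + -1 = 5, A[1][2] + B[2][0] = 8 + 4 = 12) = -6 (attained at k = 0)
  C[1][1] = min over k of (A[1][0] + B[0][1] = -2 + 8 = 6, A[1][1] + B[1][1] = 6 + -5 = 1, A[1][2] + B[2][1] = 8 + 9 = 17) = 1 (attained at k = 1)
  C[1][2] = min over k of (A[1][0] + B[0][2] = -2 + -2 = -4, A[1][1] + B[1][2] = 6 + -2 = 4, A[1][2] + B[2][2] = 8 + 8 = 16) = -4 (attained at k = 0)
  C[2][0] = min over k of (A[2][0] + B[0][0] = -1 + -4 = -5, A[2][1] + B[1][0] = 0 + -1 = -1, A[2][2] + B[2][0] = 5 + 4 = 9) = -5 (attained at k = 0)
  C[2][1] = min over k of (A[2][0] + B[0][1] = -1 + 8 = 7, A[2][1] + B[1][1] = 0 + -5 = -5, A[2][2] + B[2][1] = 5 + 9 = 14) = -5 (attained at k = 1)
  C[2][2] = min over k of (A[2][0] + B[0][2] = -1 + -2 = -3, A[2][1] + B[1][2] = 0 + -2 = -2, A[2][2] + B[2][2] = 5 + 8 = 13) = -3 (attained at k = 0)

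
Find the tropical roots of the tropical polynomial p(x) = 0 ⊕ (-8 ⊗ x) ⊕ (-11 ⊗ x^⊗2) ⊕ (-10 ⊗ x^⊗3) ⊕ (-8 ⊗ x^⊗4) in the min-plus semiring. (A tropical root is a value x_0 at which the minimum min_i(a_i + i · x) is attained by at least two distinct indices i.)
Roots: {-2, -1, 3, 8}

Each tropical root is a break point of the lower envelope of the lines y = a_i + i · x (there are 5 lines, with slopes 0, 1, ..., 4). Only the lines that attain the minimum somewhere contribute to roots; other lines are dominated. Here the surviving (envelope) indices are i = 4, i = 3, i = 2, i = 1, i = 0.
Intersections between consecutive envelope lines give the roots: for adjacent envelope indices i < j the intersection is x = (a_i − a_j) / (j − i). Reading off the sorted break points: {-2, -1, 3, 8}.
Verification: at each break x_0, at least two indices attain the minimum of min_i(a_i + i · x_0).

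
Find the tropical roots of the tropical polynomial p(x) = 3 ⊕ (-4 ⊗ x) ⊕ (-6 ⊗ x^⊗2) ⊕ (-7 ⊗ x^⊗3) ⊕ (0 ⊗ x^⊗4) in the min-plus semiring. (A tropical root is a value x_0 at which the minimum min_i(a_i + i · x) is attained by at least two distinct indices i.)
Roots: {-7, 1, 2, 7}

Each tropical root is a break point of the lower envelope of the lines y = a_i + i · x (there are 5 lines, with slopes 0, 1, ..., 4). Only the lines that attain the minimum somewhere contribute to roots; other lines are dominated. Here the surviving (envelope) indices are i = 4, i = 3, i = 2, i = 1, i = 0.
Intersections between consecutive envelope lines give the roots: for adjacent envelope indices i < j the intersection is x = (a_i − a_j) / (j − i). Reading off the sorted break points: {-7, 1, 2, 7}.
Verification: at each break x_0, at least two indices attain the minimum of min_i(a_i + i · x_0).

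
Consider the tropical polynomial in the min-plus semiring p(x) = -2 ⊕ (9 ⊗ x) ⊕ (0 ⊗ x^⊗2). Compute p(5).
p(5) = -2

A tropical monomial a ⊗ x^⊗i evaluates to a + i · x. Evaluating each term at x = 5:
  Term 0 contributes -2 + 0 · 5 = -2
  Term 1 contributes 9 + 1 · 5 = 14
  Term 2 contributes 0 + 2 · 5 = 10
p(5) = ⊕ of these = min[-2, 14, 10] = -2.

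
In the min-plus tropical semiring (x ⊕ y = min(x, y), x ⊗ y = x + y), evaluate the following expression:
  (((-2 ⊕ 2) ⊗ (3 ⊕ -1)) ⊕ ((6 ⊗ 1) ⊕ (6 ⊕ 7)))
(((-2 ⊕ 2) ⊗ (3 ⊕ -1)) ⊕ ((6 ⊗ 1) ⊕ (6 ⊕ 7))) = -3

Expand innermost to outermost. Recall ⊕ takes the minimum of its arguments and ⊗ takes their sum. Working out the expression (((-2 ⊕ 2) ⊗ (3 ⊕ -1)) ⊕ ((6 ⊗ 1) ⊕ (6 ⊕ 7))) gives -3.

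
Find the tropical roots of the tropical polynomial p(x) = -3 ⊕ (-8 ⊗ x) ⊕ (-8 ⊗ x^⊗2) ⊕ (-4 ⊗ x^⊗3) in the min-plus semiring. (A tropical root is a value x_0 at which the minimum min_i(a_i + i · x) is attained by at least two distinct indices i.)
Roots: {-4, 0, 5}

Each tropical root is a break point of the lower envelope of the lines y = a_i + i · x (there are 4 lines, with slopes 0, 1, ..., 3). Only the lines that attain the minimum somewhere contribute to roots; other lines are dominated. Here the surviving (envelope) indices are i = 3, i = 2, i = 1, i = 0.
Intersections between consecutive envelope lines give the roots: for adjacent envelope indices i < j the intersection is x = (a_i − a_j) / (j − i). Reading off the sorted break points: {-4, 0, 5}.
Verification: at each break x_0, at least two indices attain the minimum of min_i(a_i + i · x_0).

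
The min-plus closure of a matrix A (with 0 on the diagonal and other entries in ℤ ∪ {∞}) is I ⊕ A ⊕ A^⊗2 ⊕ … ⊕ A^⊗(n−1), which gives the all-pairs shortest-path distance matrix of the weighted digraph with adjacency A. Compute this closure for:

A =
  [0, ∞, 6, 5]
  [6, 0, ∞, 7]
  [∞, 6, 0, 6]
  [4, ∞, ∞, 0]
Closure =
  [0, 12, 6, 5]
  [6, 0, 12, 7]
  [10, 6, 0, 6]
  [4, 16, 10, 0]

This is the Floyd-Warshall all-pairs shortest-path computation. For each intermediate vertex k = 0, 1, …, 3, update dist[i][j] ← min(dist[i][j], dist[i][k] + dist[k][j]). The final matrix gives, for each (i, j), the minimum total weight of any directed path from i to j (possibly empty when i = j).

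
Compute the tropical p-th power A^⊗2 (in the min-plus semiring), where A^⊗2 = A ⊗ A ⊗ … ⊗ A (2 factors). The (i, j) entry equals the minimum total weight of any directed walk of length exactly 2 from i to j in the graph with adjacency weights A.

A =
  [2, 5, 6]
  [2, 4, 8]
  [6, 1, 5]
A^⊗2 =
  [4, 7, 8]
  [4, 7, 8]
  [3, 5, 9]

Each entry (A^⊗2)_ij equals the minimum over all length-2 walks i = v_0 → v_1 → … → v_2 = j of Σ_t A[v_t][v_{t+1}]. For example, for (i, j) = (0, 2) we minimise over 3 possible intermediate vertex sequences; the minimum is 8, attained along the walk 0 → 0 → 2.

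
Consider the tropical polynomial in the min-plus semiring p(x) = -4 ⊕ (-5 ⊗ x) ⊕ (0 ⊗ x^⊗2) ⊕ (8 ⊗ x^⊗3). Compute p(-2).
p(-2) = -7

A tropical monomial a ⊗ x^⊗i evaluates to a + i · x. Evaluating each term at x = -2:
  Term 0 contributes -4 + 0 · -2 = -4
  Term 1 contributes -5 + 1 · -2 = -7
  Term 2 contributes 0 + 2 · -2 = -4
  Term 3 contributes 8 + 3 · -2 = 2
p(-2) = ⊕ of these = min[-4, -7, -4, 2] = -7.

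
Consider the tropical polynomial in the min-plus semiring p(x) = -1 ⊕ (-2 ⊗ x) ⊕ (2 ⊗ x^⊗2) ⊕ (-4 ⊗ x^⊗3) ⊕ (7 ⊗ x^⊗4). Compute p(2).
p(2) = -1

A tropical monomial a ⊗ x^⊗i evaluates to a + i · x. Evaluating each term at x = 2:
  Term 0 contributes -1 + 0 · 2 = -1
  Term 1 contributes -2 + 1 · 2 = 0
  Term 2 contributes 2 + 2 · 2 = 6
  Term 3 contributes -4 + 3 · 2 = 2
  Term 4 contributes 7 + 4 · 2 = 15
p(2) = ⊕ of these = min[-1, 0, 6, 2, 15] = -1.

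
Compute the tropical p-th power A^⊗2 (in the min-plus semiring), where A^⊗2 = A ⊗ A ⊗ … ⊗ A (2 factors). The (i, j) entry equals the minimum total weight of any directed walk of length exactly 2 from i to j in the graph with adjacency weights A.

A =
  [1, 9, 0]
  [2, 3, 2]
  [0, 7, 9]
A^⊗2 =
  [0, 7, 1]
  [2, 6, 2]
  [1, 9, 0]

Each entry (A^⊗2)_ij equals the minimum over all length-2 walks i = v_0 → v_1 → … → v_2 = j of Σ_t A[v_t][v_{t+1}]. For example, for (i, j) = (0, 2) we minimise over 3 possible intermediate vertex sequences; the minimum is 1, attained along the walk 0 → 0 → 2.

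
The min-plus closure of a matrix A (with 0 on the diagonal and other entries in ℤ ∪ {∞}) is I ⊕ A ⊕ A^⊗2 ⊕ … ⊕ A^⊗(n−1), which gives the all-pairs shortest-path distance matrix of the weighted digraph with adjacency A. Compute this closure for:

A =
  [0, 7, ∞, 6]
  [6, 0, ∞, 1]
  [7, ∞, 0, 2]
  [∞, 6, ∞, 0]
Closure =
  [0, 7, ∞, 6]
  [6, 0, ∞, 1]
  [7, 8, 0, 2]
  [12, 6, ∞, 0]

This is the Floyd-Warshall all-pairs shortest-path computation. For each intermediate vertex k = 0, 1, …, 3, update dist[i][j] ← min(dist[i][j], dist[i][k] + dist[k][j]). The final matrix gives, for each (i, j), the minimum total weight of any directed path from i to j (possibly empty when i = j).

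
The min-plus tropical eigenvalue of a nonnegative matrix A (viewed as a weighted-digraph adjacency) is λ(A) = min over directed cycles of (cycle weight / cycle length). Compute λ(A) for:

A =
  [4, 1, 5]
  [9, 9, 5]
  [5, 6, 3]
λ(A) = 3

Enumerate directed cycles and compute their means (weight / length). Sample:
  cycle 0 → 0: weight = 4, length = 1, mean = 4/1 ≈ 4.000
  cycle 1 → 1: weight = 9, length = 1, mean = 9/1 ≈ 9.000
  cycle 2 → 2: weight = 3, length = 1, mean = 3/1 ≈ 3.000
  cycle 0 → 1 → 0: weight = 10, length = 2, mean = 10/2 ≈ 5.000
  cycle 0 → 2 → 0: weight = 10, length = 2, mean = 10/2 ≈ 5.000
  cycle 1 → 0 → 1: weight = 10, length = 2, mean = 10/2 ≈ 5.000
Minimum mean = 3.000, attained e.g. along the cycle 2 → 2 with weight 3 and length 1. So λ(A) = 3/1 = 3.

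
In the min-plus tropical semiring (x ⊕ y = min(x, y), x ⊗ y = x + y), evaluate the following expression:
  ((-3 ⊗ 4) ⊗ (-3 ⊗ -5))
((-3 ⊗ 4) ⊗ (-3 ⊗ -5)) = -7

Expand innermost to outermost. Recall ⊕ takes the minimum of its arguments and ⊗ takes their sum. Working out the expression ((-3 ⊗ 4) ⊗ (-3 ⊗ -5)) gives -7.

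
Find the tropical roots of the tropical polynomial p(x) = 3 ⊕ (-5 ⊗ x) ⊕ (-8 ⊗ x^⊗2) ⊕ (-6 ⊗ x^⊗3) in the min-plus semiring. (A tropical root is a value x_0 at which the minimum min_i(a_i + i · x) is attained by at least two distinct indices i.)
Roots: {-2, 3, 8}

Each tropical root is a break point of the lower envelope of the lines y = a_i + i · x (there are 4 lines, with slopes 0, 1, ..., 3). Only the lines that attain the minimum somewhere contribute to roots; other lines are dominated. Here the surviving (envelope) indices are i = 3, i = 2, i = 1, i = 0.
Intersections between consecutive envelope lines give the roots: for adjacent envelope indices i < j the intersection is x = (a_i − a_j) / (j − i). Reading off the sorted break points: {-2, 3, 8}.
Verification: at each break x_0, at least two indices attain the minimum of min_i(a_i + i · x_0).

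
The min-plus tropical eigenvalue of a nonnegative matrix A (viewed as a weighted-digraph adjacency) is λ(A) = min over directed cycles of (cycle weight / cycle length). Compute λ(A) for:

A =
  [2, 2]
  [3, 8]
λ(A) = 2

Enumerate directed cycles and compute their means (weight / length). Sample:
  cycle 0 → 0: weight = 2, length = 1, mean = 2/1 ≈ 2.000
  cycle 1 → 1: weight = 8, length = 1, mean = 8/1 ≈ 8.000
  cycle 0 → 1 → 0: weight = 5, length = 2, mean = 5/2 ≈ 2.500
  cycle 1 → 0 → 1: weight = 5, length = 2, mean = 5/2 ≈ 2.500
Minimum mean = 2.000, attained e.g. along the cycle 0 → 0 with weight 2 and length 1. So λ(A) = 2/1 = 2.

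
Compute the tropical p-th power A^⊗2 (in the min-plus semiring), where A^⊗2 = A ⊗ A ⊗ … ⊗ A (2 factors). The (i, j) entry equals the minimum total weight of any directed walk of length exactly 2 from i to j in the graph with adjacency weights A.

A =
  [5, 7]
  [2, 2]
A^⊗2 =
  [9, 9]
  [4, 4]

Each entry (A^⊗2)_ij equals the minimum over all length-2 walks i = v_0 → v_1 → … → v_2 = j of Σ_t A[v_t][v_{t+1}]. For example, for (i, j) = (0, 1) we minimise over 2 possible intermediate vertex sequences; the minimum is 9, attained along the walk 0 → 1 → 1.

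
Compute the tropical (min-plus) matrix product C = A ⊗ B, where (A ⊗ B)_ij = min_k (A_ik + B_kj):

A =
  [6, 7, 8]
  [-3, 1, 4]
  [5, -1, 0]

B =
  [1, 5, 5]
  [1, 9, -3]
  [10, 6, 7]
A ⊗ B =
  [7, 11, 4]
  [-2, 2, -2]
  [0, 6, -4]

Apply the min-plus product entry-by-entry:
  C[0][0] = min over k of (A[0][0] + B[0][0] = 6 + 1 = 7, A[0][1] + B[1][0] = 7 + 1 = 8, A[0][2] + B[2][0] = 8 + 10 = 18) = 7 (attained at k = 0)
  C[0][1] = min over k of (A[0][0] + B[0][1] = 6 + 5 = 11, A[0][1] + B[1][1] = 7 + 9 = 16, A[0][2] + B[2][1] = 8 + 6 = 14) = 11 (attained at k = 0)
  C[0][2] = min over k of (A[0][0] + B[0][2] = 6 + 5 = 11, A[0][1] + B[1][2] = 7 + -3 = 4, A[0][2] + B[2][2] = 8 + 7 = 15) = 4 (attained at k = 1)
  C[1][0] = min over k of (A[1][0] + B[0][0] = -3 + 1 = -2, A[1][1] + B[1][0] = 1 + 1 = 2, A[1][2] + B[2][0] = 4 + 10 = 14) = -2 (attained at k = 0)
  C[1][1] = min over k of (A[1][0] + B[0][1] = -3 + 5 = 2, A[1][1] + B[1][1] = 1 + 9 = 10, A[1][2] + B[2][1] = 4 + 6 = 10) = 2 (attained at k = 0)
  C[1][2] = min over k of (A[1][0] + B[0][2] = -3 + 5 = 2, A[1][1] + B[1][2] = 1 + -3 = -2, A[1][2] + B[2][2] = 4 + 7 = 11) = -2 (attained at k = 1)
  C[2][0] = min over k of (A[2][0] + B[0][0] = 5 + 1 = 6, A[2][1] + B[1][0] = -1 + 1 = 0, A[2][2] + B[2][0] = 0 + 10 = 10) = 0 (attained at k = 1)
  C[2][1] = min over k of (A[2][0] + B[0][1] = 5 + 5 = 10, A[2][1] + B[1][1] = -1 + 9 = 8, A[2][2] + B[2][1] = 0 + 6 = 6) = 6 (attained at k = 2)
  C[2][2] = min over k of (A[2][0] + B[0][2] = 5 + 5 = 10, A[2][1] + B[1][2] = -1 + -3 = -4, A[2][2] + B[2][2] = 0 + 7 = 7) = -4 (attained at k = 1)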